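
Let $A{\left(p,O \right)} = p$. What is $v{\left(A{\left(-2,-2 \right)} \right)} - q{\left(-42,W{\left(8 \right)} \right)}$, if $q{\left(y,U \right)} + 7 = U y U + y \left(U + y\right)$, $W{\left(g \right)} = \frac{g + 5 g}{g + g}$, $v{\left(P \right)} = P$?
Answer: $-1255$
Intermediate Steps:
$W{\left(g \right)} = 3$ ($W{\left(g \right)} = \frac{6 g}{2 g} = 6 g \frac{1}{2 g} = 3$)
$q{\left(y,U \right)} = -7 + y U^{2} + y \left(U + y\right)$ ($q{\left(y,U \right)} = -7 + \left(U y U + y \left(U + y\right)\right) = -7 + \left(y U^{2} + y \left(U + y\right)\right) = -7 + y U^{2} + y \left(U + y\right)$)
$v{\left(A{\left(-2,-2 \right)} \right)} - q{\left(-42,W{\left(8 \right)} \right)} = -2 - \left(-7 + \left(-42\right)^{2} + 3 \left(-42\right) - 42 \cdot 3^{2}\right) = -2 - \left(-7 + 1764 - 126 - 378\right) = -2 - 1253 = -1255$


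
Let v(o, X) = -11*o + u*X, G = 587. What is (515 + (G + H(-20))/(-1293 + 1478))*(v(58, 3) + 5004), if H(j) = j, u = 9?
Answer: 421033906/185 ≈ 2.2759e+6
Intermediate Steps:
v(o, X) = -11*o + 9*X
(515 + (G + H(-20))/(-1293 + 1478))*(v(58, 3) + 5004) = (515 + (587 - 20)/(-1293 + 1478))*((-11*58 + 9*3) + 5004) = (515 + 567/185)*((-638 + 27) + 5004) = (515 + 567*(1/185))*(-611 + 5004) = (515 + 567/185)*4393 = (95842/185)*4393 = 421033906/185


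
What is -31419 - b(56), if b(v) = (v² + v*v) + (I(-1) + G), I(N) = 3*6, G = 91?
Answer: -37800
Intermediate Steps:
I(N) = 18
b(v) = 109 + 2*v² (b(v) = (v² + v*v) + (18 + 91) = (v² + v²) + 109 = 2*v² + 109 = 109 + 2*v²)
-31419 - b(56) = -31419 - (109 + 2*56²) = -31419 - (109 + 2*3136) = -31419 - (109 + 6272) = -31419 - 1*6381 = -31419 - 6381 = -37800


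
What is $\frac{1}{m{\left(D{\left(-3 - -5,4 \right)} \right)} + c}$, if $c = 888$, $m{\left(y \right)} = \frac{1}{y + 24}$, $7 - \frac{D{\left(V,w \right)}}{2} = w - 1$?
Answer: $\frac{32}{28417} \approx 0.0011261$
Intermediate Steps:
$D{\left(V,w \right)} = 16 - 2 w$ ($D{\left(V,w \right)} = 14 - 2 \left(w - 1\right) = 14 - 2 \left(-1 + w\right) = 14 - \left(-2 + 2 w\right) = 16 - 2 w$)
$m{\left(y \right)} = \frac{1}{24 + y}$
$\frac{1}{m{\left(D{\left(-3 - -5,4 \right)} \right)} + c} = \frac{1}{\frac{1}{24 + \left(16 - 8\right)} + 888} = \frac{1}{\frac{1}{24 + 8} + 888} = \frac{1}{\frac{1}{32} + 888} = \frac{1}{\frac{28417}{32}} = \frac{32}{28417}$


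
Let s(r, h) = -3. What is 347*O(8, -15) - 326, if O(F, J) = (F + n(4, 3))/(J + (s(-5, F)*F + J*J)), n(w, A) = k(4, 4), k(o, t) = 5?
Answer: -56125/186 ≈ -301.75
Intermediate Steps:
n(w, A) = 5
O(F, J) = (5 + F)/(J + J² - 3*F) (O(F, J) = (F + 5)/(J + (-3*F + J*J)) = (5 + F)/(J + (-3*F + J²)) = (5 + F)/(J + (J² - 3*F)) = (5 + F)/(J + J² - 3*F))
347*O(8, -15) - 326 = 347*((5 + 8)/(-15 + (-15)² - 3*8)) - 326 = 347*(13/(-15 + 225 - 24)) - 326 = 347*(13/186) - 326 = 4511/186 - 326 = -56125/186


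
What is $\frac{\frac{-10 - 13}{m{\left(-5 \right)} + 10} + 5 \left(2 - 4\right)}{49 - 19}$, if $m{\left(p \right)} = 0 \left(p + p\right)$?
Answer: $- \frac{41}{100} \approx -0.41$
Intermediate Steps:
$m{\left(p \right)} = 0$ ($m{\left(p \right)} = 0 \cdot 2 p = 0$)
$\frac{\frac{-10 - 13}{m{\left(-5 \right)} + 10} + 5 \left(2 - 4\right)}{49 - 19} = \frac{\frac{-10 - 13}{0 + 10} + 5 \left(2 - 4\right)}{49 - 19} = \frac{- \frac{23}{10} + 5 \left(-2\right)}{30} = \left(\left(-23\right) \frac{1}{10} - 10\right) \frac{1}{30} = \left(- \frac{23}{10} - 10\right) \frac{1}{30} = \left(- \frac{123}{10}\right) \frac{1}{30} = - \frac{41}{100}$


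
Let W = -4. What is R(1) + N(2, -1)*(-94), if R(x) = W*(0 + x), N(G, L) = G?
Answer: -192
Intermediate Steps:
R(x) = -4*x (R(x) = -4*(0 + x) = -4*x)
R(1) + N(2, -1)*(-94) = -4*1 + 2*(-94) = -4 - 188 = -192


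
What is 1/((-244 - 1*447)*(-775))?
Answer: 1/535525 ≈ 1.8673e-6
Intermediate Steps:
1/((-244 - 1*447)*(-775)) = 1/((-244 - 447)*(-775)) = 1/(-691*(-775)) = 1/535525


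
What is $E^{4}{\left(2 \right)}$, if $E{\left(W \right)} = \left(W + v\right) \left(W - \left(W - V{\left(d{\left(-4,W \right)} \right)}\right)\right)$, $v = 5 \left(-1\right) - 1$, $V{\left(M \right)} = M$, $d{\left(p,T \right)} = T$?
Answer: $4096$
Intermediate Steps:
$v = -6$ ($v = -5 - 1 = -6$)
$E{\left(W \right)} = W \left(-6 + W\right)$ ($E{\left(W \right)} = \left(W - 6\right) \left(W + \left(W - W\right)\right) = \left(-6 + W\right) \left(W + 0\right) = \left(-6 + W\right) W = W \left(-6 + W\right)$)
$E^{4}{\left(2 \right)} = \left(2 \left(-6 + 2\right)\right)^{4} = \left(2 \left(-4\right)\right)^{4} = \left(-8\right)^{4} = 4096$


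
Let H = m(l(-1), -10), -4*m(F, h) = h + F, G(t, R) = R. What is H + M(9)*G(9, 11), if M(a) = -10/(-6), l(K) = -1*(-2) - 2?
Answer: 125/6 ≈ 20.833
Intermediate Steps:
l(K) = 0 (l(K) = 2 - 2 = 0)
M(a) = 5/3 (M(a) = -10*(-⅙) = 5/3)
m(F, h) = -F/4 - h/4 (m(F, h) = -(h + F)/4 = -(F + h)/4 = -F/4 - h/4)
H = 5/2 (H = -¼*0 - ¼*(-10) = 0 + 5/2 = 5/2 ≈ 2.5000)
H + M(9)*G(9, 11) = 5/2 + (5/3)*11 = 5/2 + 55/3 = 125/6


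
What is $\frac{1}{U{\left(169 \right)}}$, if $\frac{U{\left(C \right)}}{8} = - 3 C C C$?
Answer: $- \frac{1}{115843416} \approx -8.6323 \cdot 10^{-9}$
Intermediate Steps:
$U{\left(C \right)} = - 24 C^{3}$ ($U{\left(C \right)} = 8 - 3 C C C = 8 - 3 C^{2} C = 8 \left(- 3 C^{3}\right) = - 24 C^{3}$)
$\frac{1}{U{\left(169 \right)}} = \frac{1}{\left(-24\right) 169^{3}} = \frac{1}{\left(-24\right) 4826809} = \frac{1}{-115843416} = - \frac{1}{115843416}$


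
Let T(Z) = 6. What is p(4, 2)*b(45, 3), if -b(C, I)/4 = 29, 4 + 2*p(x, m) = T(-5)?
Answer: -116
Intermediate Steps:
p(x, m) = 1 (p(x, m) = -2 + (½)*6 = -2 + 3 = 1)
b(C, I) = -116 (b(C, I) = -4*29 = -116)
p(4, 2)*b(45, 3) = 1*(-116) = -116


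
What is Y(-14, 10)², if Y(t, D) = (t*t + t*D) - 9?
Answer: 2209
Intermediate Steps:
Y(t, D) = -9 + t² + D*t (Y(t, D) = (t² + D*t) - 9 = -9 + t² + D*t)
Y(-14, 10)² = (-9 + (-14)² + 10*(-14))² = (-9 + 196 - 140)² = 47² = 2209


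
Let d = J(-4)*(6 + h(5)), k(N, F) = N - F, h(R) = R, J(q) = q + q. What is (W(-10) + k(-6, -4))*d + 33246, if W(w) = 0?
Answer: 33422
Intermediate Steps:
J(q) = 2*q
d = -88 (d = (2*(-4))*(6 + 5) = -8*11 = -88)
(W(-10) + k(-6, -4))*d + 33246 = (0 + (-6 - 1*(-4)))*(-88) + 33246 = (0 + (-6 + 4))*(-88) + 33246 = (0 - 2)*(-88) + 33246 = -2*(-88) + 33246 = 176 + 33246 = 33422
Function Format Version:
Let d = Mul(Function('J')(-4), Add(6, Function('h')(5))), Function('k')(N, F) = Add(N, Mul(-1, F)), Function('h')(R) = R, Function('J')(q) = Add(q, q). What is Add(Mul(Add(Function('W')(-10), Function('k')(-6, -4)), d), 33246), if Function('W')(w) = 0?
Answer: 33422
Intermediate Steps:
Function('J')(q) = Mul(2, q)
d = -88 (d = Mul(Mul(2, -4), Add(6, 5)) = Mul(-8, 11) = -88)
Add(Mul(Add(Function('W')(-10), Function('k')(-6, -4)), d), 33246) = Add(Mul(Add(0, Add(-6, Mul(-1, -4))), -88), 33246) = Add(Mul(Add(0, Add(-6, 4)), -88), 33246) = Add(Mul(Add(0, -2), -88), 33246) = Add(Mul(-2, -88), 33246) = Add(176, 33246) = 33422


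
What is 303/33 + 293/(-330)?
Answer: 2737/330 ≈ 8.2939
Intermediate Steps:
303/33 + 293/(-330) = 303*(1/33) + 293*(-1/330) = 101/11 - 293/330 = 2737/330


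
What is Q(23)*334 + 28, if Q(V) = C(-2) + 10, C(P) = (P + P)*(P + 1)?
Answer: 4704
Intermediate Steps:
C(P) = 2*P*(1 + P) (C(P) = (2*P)*(1 + P) = 2*P*(1 + P))
Q(V) = 14 (Q(V) = 2*(-2)*(1 - 2) + 10 = 2*(-2)*(-1) + 10 = 4 + 10 = 14)
Q(23)*334 + 28 = 14*334 + 28 = 4676 + 28 = 4704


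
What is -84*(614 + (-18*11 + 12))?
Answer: -35952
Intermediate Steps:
-84*(614 + (-18*11 + 12)) = -84*(614 + (-198 + 12)) = -84*(614 - 186) = -84*428 = -35952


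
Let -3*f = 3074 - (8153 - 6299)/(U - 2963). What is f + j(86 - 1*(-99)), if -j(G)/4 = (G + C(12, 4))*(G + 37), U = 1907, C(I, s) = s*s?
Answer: -94782997/528 ≈ -1.7951e+5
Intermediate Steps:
C(I, s) = s²
j(G) = -4*(16 + G)*(37 + G) (j(G) = -4*(G + 4²)*(G + 37) = -4*(G + 16)*(37 + G) = -4*(16 + G)*(37 + G))
f = -541333/528 (f = -(3074 - (8153 - 6299)/(1907 - 2963))/3 = -(3074 - 1854/(-1056))/3 = -(3074 - 1854*(-1)/1056)/3 = -(3074 - 1*(-309/176))/3 = -(3074 + 309/176)/3 = -⅓*541333/176 = -541333/528 ≈ -1025.3)
f + j(86 - 1*(-99)) = -541333/528 + (-2368 - 212*(86 - 1*(-99)) - 4*(86 - 1*(-99))²) = -541333/528 + (-2368 - 212*(86 + 99) - 4*(86 + 99)²) = -541333/528 + (-2368 - 212*185 - 4*185²) = -541333/528 + (-2368 - 39220 - 4*34225) = -541333/528 + (-2368 - 39220 - 136900) = -541333/528 - 178488 = -94782997/528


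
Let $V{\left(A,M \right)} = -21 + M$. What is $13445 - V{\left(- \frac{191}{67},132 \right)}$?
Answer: $13334$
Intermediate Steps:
$13445 - V{\left(- \frac{191}{67},132 \right)} = 13445 - \left(-21 + 132\right) = 13445 - 111 = 13334$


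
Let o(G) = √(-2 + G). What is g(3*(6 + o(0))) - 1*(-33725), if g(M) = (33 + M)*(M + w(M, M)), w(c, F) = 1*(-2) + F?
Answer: 35423 + 408*I*√2 ≈ 35423.0 + 577.0*I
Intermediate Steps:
w(c, F) = -2 + F
g(M) = (-2 + 2*M)*(33 + M) (g(M) = (33 + M)*(M + (-2 + M)) = (33 + M)*(-2 + 2*M) = (-2 + 2*M)*(33 + M))
g(3*(6 + o(0))) - 1*(-33725) = (-66 + 2*(3*(6 + √(-2 + 0)))² + 64*(3*(6 + √(-2 + 0)))) - 1*(-33725) = (-66 + 2*(3*(6 + √(-2)))² + 64*(3*(6 + √(-2)))) + 33725 = (-66 + 2*(3*(6 + I*√2))² + 64*(3*(6 + I*√2))) + 33725 = (-66 + 2*(18 + 3*I*√2)² + 64*(18 + 3*I*√2)) + 33725 = (-66 + 2*(18 + 3*I*√2)² + (1152 + 192*I*√2)) + 33725 = (1086 + 2*(18 + 3*I*√2)² + 192*I*√2) + 33725 = 34811 + 2*(18 + 3*I*√2)² + 192*I*√2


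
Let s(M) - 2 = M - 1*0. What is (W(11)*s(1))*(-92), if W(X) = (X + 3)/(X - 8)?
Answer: -1288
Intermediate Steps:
W(X) = (3 + X)/(-8 + X)
s(M) = 2 + M (s(M) = 2 + (M - 1*0) = 2 + (M + 0) = 2 + M)
(W(11)*s(1))*(-92) = (((3 + 11)/(-8 + 11))*(2 + 1))*(-92) = ((14/3)*3)*(-92) = 14*(-92) = -1288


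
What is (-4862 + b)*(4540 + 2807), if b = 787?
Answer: -29939025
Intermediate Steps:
(-4862 + b)*(4540 + 2807) = (-4862 + 787)*(4540 + 2807) = -4075*7347 = -29939025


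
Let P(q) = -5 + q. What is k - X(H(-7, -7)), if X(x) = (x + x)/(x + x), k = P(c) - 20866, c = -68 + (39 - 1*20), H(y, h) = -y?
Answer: -20921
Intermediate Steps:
c = -49 (c = -68 + (39 - 20) = -68 + 19 = -49)
k = -20920 (k = (-5 - 49) - 20866 = -54 - 20866 = -20920)
X(x) = 1 (X(x) = (2*x)/((2*x)) = (2*x)*(1/(2*x)) = 1)
k - X(H(-7, -7)) = -20920 - 1*1 = -20920 - 1 = -20921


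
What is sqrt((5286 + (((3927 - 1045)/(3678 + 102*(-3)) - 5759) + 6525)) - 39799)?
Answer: I*sqrt(95926657686)/1686 ≈ 183.7*I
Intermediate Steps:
sqrt((5286 + (((3927 - 1045)/(3678 + 102*(-3)) - 5759) + 6525)) - 39799) = sqrt((5286 + ((2882/(3678 - 306) - 5759) + 6525)) - 39799) = sqrt((5286 + ((2882/3372 - 5759) + 6525)) - 39799) = sqrt((5286 + ((2882*(1/3372) - 5759) + 6525)) - 39799) = sqrt((5286 + ((1441/1686 - 5759) + 6525)) - 39799) = sqrt((5286 + (-9708233/1686 + 6525)) - 39799) = sqrt((5286 + 1292917/1686) - 39799) = sqrt(10205113/1686 - 39799) = sqrt(-56896001/1686) = I*sqrt(95926657686)/1686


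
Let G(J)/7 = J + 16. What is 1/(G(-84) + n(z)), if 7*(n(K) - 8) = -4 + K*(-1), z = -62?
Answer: -7/3218 ≈ -0.0021753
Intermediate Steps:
G(J) = 112 + 7*J (G(J) = 7*(J + 16) = 7*(16 + J) = 112 + 7*J)
n(K) = 52/7 - K/7 (n(K) = 8 + (-4 + K*(-1))/7 = 8 + (-4 - K)/7 = 8 + (-4/7 - K/7) = 52/7 - K/7)
1/(G(-84) + n(z)) = 1/((112 + 7*(-84)) + (52/7 - 1/7*(-62))) = 1/((112 - 588) + (52/7 + 62/7)) = 1/(-476 + 114/7) = 1/(-3218/7) = -7/3218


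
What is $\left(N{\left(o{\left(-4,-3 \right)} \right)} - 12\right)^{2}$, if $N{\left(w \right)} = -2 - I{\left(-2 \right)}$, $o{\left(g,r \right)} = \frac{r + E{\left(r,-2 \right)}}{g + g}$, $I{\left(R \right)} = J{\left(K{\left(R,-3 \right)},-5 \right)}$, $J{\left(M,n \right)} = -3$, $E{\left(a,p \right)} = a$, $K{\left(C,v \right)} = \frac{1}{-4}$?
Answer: $121$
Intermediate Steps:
$K{\left(C,v \right)} = - \frac{1}{4}$
$I{\left(R \right)} = -3$
$o{\left(g,r \right)} = \frac{r}{g}$ ($o{\left(g,r \right)} = \frac{r + r}{g + g} = \frac{2 r}{2 g} = 2 r \frac{1}{2 g} = \frac{r}{g}$)
$N{\left(w \right)} = 1$ ($N{\left(w \right)} = -2 - -3 = -2 + 3 = 1$)
$\left(N{\left(o{\left(-4,-3 \right)} \right)} - 12\right)^{2} = \left(1 - 12\right)^{2} = \left(-11\right)^{2} = 121$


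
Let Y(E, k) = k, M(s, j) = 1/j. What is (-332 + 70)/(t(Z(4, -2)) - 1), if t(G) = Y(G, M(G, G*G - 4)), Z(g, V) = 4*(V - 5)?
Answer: 204360/779 ≈ 262.34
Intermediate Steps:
Z(g, V) = -20 + 4*V (Z(g, V) = 4*(-5 + V) = -20 + 4*V)
t(G) = 1/(-4 + G²) (t(G) = 1/(G*G - 4) = 1/(G² - 4) = 1/(-4 + G²))
(-332 + 70)/(t(Z(4, -2)) - 1) = (-332 + 70)/(1/(-4 + (-20 + 4*(-2))²) - 1) = -262/(1/(-4 + (-20 - 8)²) - 1) = -262/(1/(-4 + (-28)²) - 1) = -262/(1/(-4 + 784) - 1) = -262/(1/780 - 1) = -262/(-779/780) = -262*(-780/779) = 204360/779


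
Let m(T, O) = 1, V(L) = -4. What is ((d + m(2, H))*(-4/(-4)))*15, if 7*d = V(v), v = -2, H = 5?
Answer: 45/7 ≈ 6.4286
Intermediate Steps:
d = -4/7 (d = (1/7)*(-4) = -4/7 ≈ -0.57143)
((d + m(2, H))*(-4/(-4)))*15 = ((-4/7 + 1)*(-4/(-4)))*15 = (3*(-4*(-1/4))/7)*15 = ((3/7)*1)*15 = (3/7)*15 = 45/7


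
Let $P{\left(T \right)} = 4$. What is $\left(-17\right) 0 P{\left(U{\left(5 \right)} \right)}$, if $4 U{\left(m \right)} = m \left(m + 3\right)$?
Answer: $0$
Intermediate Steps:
$U{\left(m \right)} = \frac{m \left(3 + m\right)}{4}$ ($U{\left(m \right)} = \frac{m \left(m + 3\right)}{4} = \frac{m \left(3 + m\right)}{4}$)
$\left(-17\right) 0 P{\left(U{\left(5 \right)} \right)} = \left(-17\right) 0 \cdot 4 = 0 \cdot 4 = 0$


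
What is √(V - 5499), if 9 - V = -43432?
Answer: √37942 ≈ 194.79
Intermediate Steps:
V = 43441 (V = 9 - 1*(-43432) = 9 + 43432 = 43441)
√(V - 5499) = √(43441 - 5499) = √37942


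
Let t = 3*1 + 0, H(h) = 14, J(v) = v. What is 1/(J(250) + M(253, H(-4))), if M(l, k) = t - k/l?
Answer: 253/63995 ≈ 0.0039534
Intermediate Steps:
t = 3 (t = 3 + 0 = 3)
M(l, k) = 3 - k/l
1/(J(250) + M(253, H(-4))) = 1/(250 + (3 - 1*14/253)) = 1/(250 + (3 - 1*14*1/253)) = 1/(250 + (3 - 14/253)) = 1/(250 + 745/253) = 1/(63995/253) = 253/63995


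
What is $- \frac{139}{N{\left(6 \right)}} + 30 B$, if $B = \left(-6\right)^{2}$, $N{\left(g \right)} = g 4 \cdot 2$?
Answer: $\frac{51701}{48} \approx 1077.1$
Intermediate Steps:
$N{\left(g \right)} = 8 g$ ($N{\left(g \right)} = 4 g 2 = 8 g$)
$B = 36$
$- \frac{139}{N{\left(6 \right)}} + 30 B = - \frac{139}{8 \cdot 6} + 30 \cdot 36 = - \frac{139}{48} + 1080 = \frac{51701}{48}$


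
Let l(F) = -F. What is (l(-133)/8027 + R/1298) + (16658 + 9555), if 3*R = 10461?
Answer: 24831146871/947186 ≈ 26216.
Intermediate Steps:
R = 3487 (R = (⅓)*10461 = 3487)
(l(-133)/8027 + R/1298) + (16658 + 9555) = (-1*(-133)/8027 + 3487/1298) + (16658 + 9555) = (133*(1/8027) + 3487*(1/1298)) + 26213 = (133/8027 + 317/118) + 26213 = 2560253/947186 + 26213 = 24831146871/947186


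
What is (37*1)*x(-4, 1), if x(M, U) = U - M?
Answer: 185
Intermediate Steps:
(37*1)*x(-4, 1) = (37*1)*(1 - 1*(-4)) = 37*(1 + 4) = 37*5 = 185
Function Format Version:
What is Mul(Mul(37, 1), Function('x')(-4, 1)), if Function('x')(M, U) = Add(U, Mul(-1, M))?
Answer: 185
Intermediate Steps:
Mul(Mul(37, 1), Function('x')(-4, 1)) = Mul(Mul(37, 1), Add(1, Mul(-1, -4))) = Mul(37, Add(1, 4)) = Mul(37, 5) = 185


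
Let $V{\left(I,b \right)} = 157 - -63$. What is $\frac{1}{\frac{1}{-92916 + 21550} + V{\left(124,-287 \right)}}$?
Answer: $\frac{71366}{15700519} \approx 0.0045455$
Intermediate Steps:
$V{\left(I,b \right)} = 220$ ($V{\left(I,b \right)} = 157 + 63 = 220$)
$\frac{1}{\frac{1}{-92916 + 21550} + V{\left(124,-287 \right)}} = \frac{1}{\frac{1}{-92916 + 21550} + 220} = \frac{1}{\frac{1}{-71366} + 220} = \frac{1}{- \frac{1}{71366} + 220} = \frac{1}{\frac{15700519}{71366}} = \frac{71366}{15700519}$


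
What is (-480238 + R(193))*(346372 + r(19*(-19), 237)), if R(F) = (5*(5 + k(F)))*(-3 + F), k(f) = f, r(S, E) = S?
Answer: -101082961518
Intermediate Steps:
R(F) = (-3 + F)*(25 + 5*F) (R(F) = (5*(5 + F))*(-3 + F) = (25 + 5*F)*(-3 + F) = (-3 + F)*(25 + 5*F))
(-480238 + R(193))*(346372 + r(19*(-19), 237)) = (-480238 + (-75 + 5*193² + 10*193))*(346372 + 19*(-19)) = (-480238 + (-75 + 5*37249 + 1930))*(346372 - 361) = (-480238 + (-75 + 186245 + 1930))*346011 = (-480238 + 188100)*346011 = -292138*346011 = -101082961518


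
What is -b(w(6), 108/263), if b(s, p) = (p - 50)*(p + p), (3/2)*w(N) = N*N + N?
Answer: 2817072/69169 ≈ 40.727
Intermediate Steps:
w(N) = 2*N/3 + 2*N**2/3 (w(N) = 2*(N*N + N)/3 = 2*(N**2 + N)/3 = 2*(N + N**2)/3 = 2*N/3 + 2*N**2/3)
b(s, p) = 2*p*(-50 + p) (b(s, p) = (-50 + p)*(2*p) = 2*p*(-50 + p))
-b(w(6), 108/263) = -2*108/263*(-50 + 108/263) = -2*108*(1/263)*(-50 + 108*(1/263)) = -2*108*(-50 + 108/263)/263 = -2*108*(-13042)/(263*263) = -1*(-2817072/69169) = 2817072/69169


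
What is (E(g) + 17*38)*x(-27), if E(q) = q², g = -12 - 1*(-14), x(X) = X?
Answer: -17550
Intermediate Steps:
g = 2 (g = -12 + 14 = 2)
(E(g) + 17*38)*x(-27) = (2² + 17*38)*(-27) = (4 + 646)*(-27) = 650*(-27) = -17550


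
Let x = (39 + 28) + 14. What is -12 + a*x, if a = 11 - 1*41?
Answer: -2442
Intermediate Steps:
a = -30 (a = 11 - 41 = -30)
x = 81 (x = 67 + 14 = 81)
-12 + a*x = -12 - 30*81 = -12 - 2430 = -2442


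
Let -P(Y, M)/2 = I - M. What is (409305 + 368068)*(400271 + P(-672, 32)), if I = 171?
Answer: 310943758389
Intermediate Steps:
P(Y, M) = -342 + 2*M (P(Y, M) = -2*(171 - M) = -342 + 2*M)
(409305 + 368068)*(400271 + P(-672, 32)) = (409305 + 368068)*(400271 + (-342 + 2*32)) = 777373*(400271 + (-342 + 64)) = 777373*(400271 - 278) = 777373*399993 = 310943758389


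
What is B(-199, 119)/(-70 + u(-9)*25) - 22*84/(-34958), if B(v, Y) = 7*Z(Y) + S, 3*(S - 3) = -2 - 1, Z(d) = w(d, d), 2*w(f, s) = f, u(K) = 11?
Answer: 194919/93070 ≈ 2.0943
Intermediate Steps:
w(f, s) = f/2
Z(d) = d/2
S = 2 (S = 3 + (-2 - 1)/3 = 3 + (⅓)*(-3) = 3 - 1 = 2)
B(v, Y) = 2 + 7*Y/2 (B(v, Y) = 7*(Y/2) + 2 = 7*Y/2 + 2 = 2 + 7*Y/2)
B(-199, 119)/(-70 + u(-9)*25) - 22*84/(-34958) = (2 + (7/2)*119)/(-70 + 11*25) - 22*84/(-34958) = (2 + 833/2)/(-70 + 275) - 1848*(-1/34958) = (837/2)/205 + 12/227 = (837/2)*(1/205) + 12/227 = 837/410 + 12/227 = 194919/93070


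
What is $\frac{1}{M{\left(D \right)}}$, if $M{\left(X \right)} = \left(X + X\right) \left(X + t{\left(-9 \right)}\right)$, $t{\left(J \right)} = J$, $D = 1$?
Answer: $- \frac{1}{16} \approx -0.0625$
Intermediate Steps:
$M{\left(X \right)} = 2 X \left(-9 + X\right)$ ($M{\left(X \right)} = \left(X + X\right) \left(X - 9\right) = 2 X \left(-9 + X\right)$)
$\frac{1}{M{\left(D \right)}} = \frac{1}{2 \cdot 1 \left(-9 + 1\right)} = \frac{1}{2 \cdot 1 \left(-8\right)} = \frac{1}{-16} = - \frac{1}{16}$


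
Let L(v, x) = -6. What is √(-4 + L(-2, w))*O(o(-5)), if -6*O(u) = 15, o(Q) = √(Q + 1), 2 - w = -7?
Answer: -5*I*√10/2 ≈ -7.9057*I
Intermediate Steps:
w = 9 (w = 2 - 1*(-7) = 2 + 7 = 9)
o(Q) = √(1 + Q)
O(u) = -5/2 (O(u) = -⅙*15 = -5/2)
√(-4 + L(-2, w))*O(o(-5)) = √(-4 - 6)*(-5/2) = √(-10)*(-5/2) = (I*√10)*(-5/2) = -5*I*√10/2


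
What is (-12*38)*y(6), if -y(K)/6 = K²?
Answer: 98496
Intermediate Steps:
y(K) = -6*K²
(-12*38)*y(6) = (-12*38)*(-6*6²) = -(-2736)*36 = -456*(-216) = 98496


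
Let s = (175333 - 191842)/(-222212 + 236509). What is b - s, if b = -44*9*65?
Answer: -367988271/14297 ≈ -25739.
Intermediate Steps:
b = -25740 (b = -396*65 = -25740)
s = -16509/14297 ≈ -1.1547
b - s = -25740 - 1*(-16509/14297) = -25740 + 16509/14297 = -367988271/14297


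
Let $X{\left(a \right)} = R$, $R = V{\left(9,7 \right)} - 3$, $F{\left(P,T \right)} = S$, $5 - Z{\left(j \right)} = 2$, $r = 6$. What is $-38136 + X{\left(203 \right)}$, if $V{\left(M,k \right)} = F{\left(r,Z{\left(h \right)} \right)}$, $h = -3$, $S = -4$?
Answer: $-38143$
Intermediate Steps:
$Z{\left(j \right)} = 3$ ($Z{\left(j \right)} = 5 - 2 = 3$)
$F{\left(P,T \right)} = -4$
$V{\left(M,k \right)} = -4$
$R = -7$ ($R = -4 - 3 = -7$)
$X{\left(a \right)} = -7$
$-38136 + X{\left(203 \right)} = -38136 - 7 = -38143$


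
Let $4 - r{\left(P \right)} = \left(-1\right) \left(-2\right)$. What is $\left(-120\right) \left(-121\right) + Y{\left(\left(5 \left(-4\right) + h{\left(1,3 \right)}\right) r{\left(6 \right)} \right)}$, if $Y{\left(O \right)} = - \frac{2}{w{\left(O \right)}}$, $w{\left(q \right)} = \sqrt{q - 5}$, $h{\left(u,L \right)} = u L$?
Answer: $14520 + \frac{2 i \sqrt{39}}{39} \approx 14520.0 + 0.32026 i$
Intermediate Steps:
$h{\left(u,L \right)} = L u$
$w{\left(q \right)} = \sqrt{-5 + q}$
$r{\left(P \right)} = 2$ ($r{\left(P \right)} = 4 - \left(-1\right) \left(-2\right) = 4 - 2 = 2$)
$Y{\left(O \right)} = - \frac{2}{\sqrt{-5 + O}}$
$\left(-120\right) \left(-121\right) + Y{\left(\left(5 \left(-4\right) + h{\left(1,3 \right)}\right) r{\left(6 \right)} \right)} = \left(-120\right) \left(-121\right) - \frac{2}{\sqrt{-5 + \left(5 \left(-4\right) + 3 \cdot 1\right) 2}} = 14520 - \frac{2}{\sqrt{-5 + \left(-20 + 3\right) 2}} = 14520 - \frac{2}{\sqrt{-5 - 34}} = 14520 - \frac{2}{i \sqrt{39}} = 14520 - 2 \left(- \frac{i \sqrt{39}}{39}\right) = 14520 + \frac{2 i \sqrt{39}}{39}$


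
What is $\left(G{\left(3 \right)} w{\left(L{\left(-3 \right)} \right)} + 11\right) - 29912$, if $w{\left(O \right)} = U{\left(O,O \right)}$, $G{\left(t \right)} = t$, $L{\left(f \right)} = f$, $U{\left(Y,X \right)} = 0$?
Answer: $-29901$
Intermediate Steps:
$w{\left(O \right)} = 0$
$\left(G{\left(3 \right)} w{\left(L{\left(-3 \right)} \right)} + 11\right) - 29912 = \left(3 \cdot 0 + 11\right) - 29912 = \left(0 + 11\right) - 29912 = 11 - 29912 = -29901$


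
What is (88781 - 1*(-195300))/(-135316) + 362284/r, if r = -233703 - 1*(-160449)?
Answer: -34916445659/4956219132 ≈ -7.0450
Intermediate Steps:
r = -73254 (r = -233703 + 160449 = -73254)
(88781 - 1*(-195300))/(-135316) + 362284/r = (88781 - 1*(-195300))/(-135316) + 362284/(-73254) = (88781 + 195300)*(-1/135316) + 362284*(-1/73254) = 284081*(-1/135316) - 181142/36627 = -284081/135316 - 181142/36627 = -34916445659/4956219132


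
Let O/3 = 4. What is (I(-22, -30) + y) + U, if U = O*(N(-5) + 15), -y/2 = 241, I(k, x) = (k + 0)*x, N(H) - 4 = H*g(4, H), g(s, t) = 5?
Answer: 106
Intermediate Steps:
O = 12 (O = 3*4 = 12)
N(H) = 4 + 5*H (N(H) = 4 + H*5 = 4 + 5*H)
I(k, x) = k*x
y = -482 (y = -2*241 = -482)
U = -72 (U = 12*((4 + 5*(-5)) + 15) = 12*((4 - 25) + 15) = 12*(-21 + 15) = 12*(-6) = -72)
(I(-22, -30) + y) + U = (-22*(-30) - 482) - 72 = (660 - 482) - 72 = 178 - 72 = 106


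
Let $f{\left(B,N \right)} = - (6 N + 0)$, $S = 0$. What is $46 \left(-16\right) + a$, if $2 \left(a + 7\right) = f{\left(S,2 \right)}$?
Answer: $-749$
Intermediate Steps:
$f{\left(B,N \right)} = - 6 N$
$a = -13$ ($a = -7 + \frac{\left(-6\right) 2}{2} = -7 + \frac{1}{2} \left(-12\right) = -7 - 6 = -13$)
$46 \left(-16\right) + a = 46 \left(-16\right) - 13 = -736 - 13 = -749$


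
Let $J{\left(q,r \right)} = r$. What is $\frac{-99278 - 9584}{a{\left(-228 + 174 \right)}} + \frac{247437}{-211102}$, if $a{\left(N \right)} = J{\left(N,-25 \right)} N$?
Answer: $- \frac{11657512937}{142493850} \approx -81.811$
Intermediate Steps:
$a{\left(N \right)} = - 25 N$
$\frac{-99278 - 9584}{a{\left(-228 + 174 \right)}} + \frac{247437}{-211102} = \frac{-99278 - 9584}{\left(-25\right) \left(-228 + 174\right)} + \frac{247437}{-211102} = - \frac{108862}{\left(-25\right) \left(-54\right)} + 247437 \left(- \frac{1}{211102}\right) = - \frac{108862}{1350} - \frac{247437}{211102} = \left(-108862\right) \frac{1}{1350} - \frac{247437}{211102} = - \frac{54431}{675} - \frac{247437}{211102} = - \frac{11657512937}{142493850}$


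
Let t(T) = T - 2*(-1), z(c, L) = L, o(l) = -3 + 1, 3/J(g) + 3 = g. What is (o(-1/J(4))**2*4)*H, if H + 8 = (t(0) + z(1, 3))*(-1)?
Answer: -208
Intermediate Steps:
J(g) = 3/(-3 + g)
o(l) = -2
t(T) = 2 + T (t(T) = T + 2 = 2 + T)
H = -13 (H = -8 + ((2 + 0) + 3)*(-1) = -8 + (2 + 3)*(-1) = -8 + 5*(-1) = -8 - 5 = -13)
(o(-1/J(4))**2*4)*H = ((-2)**2*4)*(-13) = (4*4)*(-13) = 16*(-13) = -208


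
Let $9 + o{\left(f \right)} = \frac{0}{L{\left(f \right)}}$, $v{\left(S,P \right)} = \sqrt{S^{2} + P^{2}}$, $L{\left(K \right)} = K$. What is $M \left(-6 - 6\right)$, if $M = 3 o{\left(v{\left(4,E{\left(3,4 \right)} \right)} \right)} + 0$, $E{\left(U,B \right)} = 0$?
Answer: $324$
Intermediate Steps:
$v{\left(S,P \right)} = \sqrt{P^{2} + S^{2}}$
$o{\left(f \right)} = -9$ ($o{\left(f \right)} = -9 + \frac{0}{f} = -9 + 0 = -9$)
$M = -27$ ($M = 3 \left(-9\right) + 0 = -27 + 0 = -27$)
$M \left(-6 - 6\right) = - 27 \left(-6 - 6\right) = \left(-27\right) \left(-12\right) = 324$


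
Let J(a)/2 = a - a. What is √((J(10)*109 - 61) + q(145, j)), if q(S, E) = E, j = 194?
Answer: √133 ≈ 11.533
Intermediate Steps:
J(a) = 0 (J(a) = 2*(a - a) = 2*0 = 0)
√((J(10)*109 - 61) + q(145, j)) = √((0*109 - 61) + 194) = √((0 - 61) + 194) = √(-61 + 194) = √133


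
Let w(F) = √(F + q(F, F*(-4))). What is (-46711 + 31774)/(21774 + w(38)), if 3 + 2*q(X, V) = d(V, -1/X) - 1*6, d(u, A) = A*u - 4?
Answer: -50036652/72939545 + 1149*√134/72939545 ≈ -0.68582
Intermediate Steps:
d(u, A) = -4 + A*u
q(X, V) = -13/2 - V/(2*X) (q(X, V) = -3/2 + ((-4 + (-1/X)*V) - 1*6)/2 = -3/2 + ((-4 - V/X) - 6)/2 = -3/2 + (-10 - V/X)/2 = -3/2 + (-5 - V/(2*X)) = -13/2 - V/(2*X))
w(F) = √(-9/2 + F) (w(F) = √(F + (-F*(-4) - 13*F)/(2*F)) = √(F + (-(-4)*F - 13*F)/(2*F)) = √(F + (4*F - 13*F)/(2*F)) = √(F + (-9*F)/(2*F)) = √(F - 9/2) = √(-9/2 + F))
(-46711 + 31774)/(21774 + w(38)) = (-46711 + 31774)/(21774 + √(-18 + 4*38)/2) = -14937/(21774 + √(-18 + 152)/2) = -14937/(21774 + √134/2)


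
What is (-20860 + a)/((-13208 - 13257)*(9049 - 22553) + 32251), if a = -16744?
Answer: -5372/51059373 ≈ -0.00010521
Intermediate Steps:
(-20860 + a)/((-13208 - 13257)*(9049 - 22553) + 32251) = (-20860 - 16744)/((-13208 - 13257)*(9049 - 22553) + 32251) = -37604/(-26465*(-13504) + 32251) = -37604/(357383360 + 32251) = -37604/357415611 = -37604*1/357415611 = -5372/51059373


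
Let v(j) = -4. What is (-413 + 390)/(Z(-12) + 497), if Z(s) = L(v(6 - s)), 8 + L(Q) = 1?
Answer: -23/490 ≈ -0.046939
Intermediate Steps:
L(Q) = -7 (L(Q) = -8 + 1 = -7)
Z(s) = -7
(-413 + 390)/(Z(-12) + 497) = (-413 + 390)/(-7 + 497) = -23/490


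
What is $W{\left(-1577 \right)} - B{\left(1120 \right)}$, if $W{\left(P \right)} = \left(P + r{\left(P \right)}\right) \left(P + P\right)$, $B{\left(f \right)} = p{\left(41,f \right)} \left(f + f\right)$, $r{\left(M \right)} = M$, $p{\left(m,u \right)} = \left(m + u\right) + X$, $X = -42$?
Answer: $7441156$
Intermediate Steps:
$p{\left(m,u \right)} = -42 + m + u$ ($p{\left(m,u \right)} = \left(m + u\right) - 42 = -42 + m + u$)
$B{\left(f \right)} = 2 f \left(-1 + f\right)$ ($B{\left(f \right)} = \left(-42 + 41 + f\right) \left(f + f\right) = \left(-1 + f\right) 2 f = 2 f \left(-1 + f\right)$)
$W{\left(P \right)} = 4 P^{2}$ ($W{\left(P \right)} = \left(P + P\right) \left(P + P\right) = 2 P 2 P = 4 P^{2}$)
$W{\left(-1577 \right)} - B{\left(1120 \right)} = 4 \left(-1577\right)^{2} - 2 \cdot 1120 \left(-1 + 1120\right) = 4 \cdot 2486929 - 2 \cdot 1120 \cdot 1119 = 9947716 - 2506560 = 7441156$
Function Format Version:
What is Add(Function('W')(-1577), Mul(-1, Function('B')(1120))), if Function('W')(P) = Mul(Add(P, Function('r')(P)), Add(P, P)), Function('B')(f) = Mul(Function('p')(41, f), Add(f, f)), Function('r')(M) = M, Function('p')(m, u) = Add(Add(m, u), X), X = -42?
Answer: 7441156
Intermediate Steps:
Function('p')(m, u) = Add(-42, m, u) (Function('p')(m, u) = Add(Add(m, u), -42) = Add(-42, m, u))
Function('B')(f) = Mul(2, f, Add(-1, f)) (Function('B')(f) = Mul(Add(-42, 41, f), Add(f, f)) = Mul(Add(-1, f), Mul(2, f)) = Mul(2, f, Add(-1, f)))
Function('W')(P) = Mul(4, Pow(P, 2)) (Function('W')(P) = Mul(Add(P, P), Add(P, P)) = Mul(Mul(2, P), Mul(2, P)) = Mul(4, Pow(P, 2)))
Add(Function('W')(-1577), Mul(-1, Function('B')(1120))) = Add(Mul(4, Pow(-1577, 2)), Mul(-1, Mul(2, 1120, Add(-1, 1120)))) = Add(Mul(4, 2486929), Mul(-1, Mul(2, 1120, 1119))) = Add(9947716, Mul(-1, 2506560)) = Add(9947716, -2506560) = 7441156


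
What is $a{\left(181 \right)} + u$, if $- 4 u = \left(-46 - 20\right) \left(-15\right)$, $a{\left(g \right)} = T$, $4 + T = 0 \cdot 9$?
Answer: $- \frac{503}{2} \approx -251.5$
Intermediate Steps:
$T = -4$ ($T = -4 + 0 \cdot 9 = -4 + 0 = -4$)
$a{\left(g \right)} = -4$
$u = - \frac{495}{2}$ ($u = - \frac{\left(-46 - 20\right) \left(-15\right)}{4} = - \frac{\left(-66\right) \left(-15\right)}{4} = \left(- \frac{1}{4}\right) 990 = - \frac{495}{2} \approx -247.5$)
$a{\left(181 \right)} + u = -4 - \frac{495}{2} = - \frac{503}{2}$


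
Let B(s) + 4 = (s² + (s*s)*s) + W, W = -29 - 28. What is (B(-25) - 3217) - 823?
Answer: -19101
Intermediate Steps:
W = -57
B(s) = -61 + s² + s³ (B(s) = -4 + ((s² + (s*s)*s) - 57) = -4 + ((s² + s²*s) - 57) = -4 + ((s² + s³) - 57) = -4 + (-57 + s² + s³) = -61 + s² + s³)
(B(-25) - 3217) - 823 = ((-61 + (-25)² + (-25)³) - 3217) - 823 = ((-61 + 625 - 15625) - 3217) - 823 = (-15061 - 3217) - 823 = -18278 - 823 = -19101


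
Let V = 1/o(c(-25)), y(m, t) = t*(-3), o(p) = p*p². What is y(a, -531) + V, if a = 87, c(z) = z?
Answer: 24890624/15625 ≈ 1593.0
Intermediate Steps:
o(p) = p³
y(m, t) = -3*t
V = -1/15625 (V = 1/((-25)³) = 1/(-15625) = -1/15625 ≈ -6.4000e-5)
y(a, -531) + V = -3*(-531) - 1/15625 = 1593 - 1/15625 = 24890624/15625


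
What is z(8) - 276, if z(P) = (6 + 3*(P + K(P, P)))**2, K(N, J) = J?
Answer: 2640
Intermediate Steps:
z(P) = (6 + 6*P)**2 (z(P) = (6 + 3*(P + P))**2 = (6 + 3*(2*P))**2 = (6 + 6*P)**2)
z(8) - 276 = 36*(1 + 8)**2 - 276 = 36*9**2 - 276 = 36*81 - 276 = 2916 - 276 = 2640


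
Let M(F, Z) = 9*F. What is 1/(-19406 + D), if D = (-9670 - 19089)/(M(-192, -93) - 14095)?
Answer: -15823/307032379 ≈ -5.1535e-5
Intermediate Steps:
D = 28759/15823 (D = (-9670 - 19089)/(9*(-192) - 14095) = -28759/(-1728 - 14095) = -28759/(-15823) = -28759*(-1/15823) = 28759/15823 ≈ 1.8175)
1/(-19406 + D) = 1/(-19406 + 28759/15823) = 1/(-307032379/15823) = -15823/307032379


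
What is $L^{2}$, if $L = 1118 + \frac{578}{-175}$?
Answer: $\frac{38053085184}{30625} \approx 1.2426 \cdot 10^{6}$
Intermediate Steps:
$L = \frac{195072}{175}$ ($L = 1118 + 578 \left(- \frac{1}{175}\right) = 1118 - \frac{578}{175} = \frac{195072}{175} \approx 1114.7$)
$L^{2} = \left(\frac{195072}{175}\right)^{2} = \frac{38053085184}{30625}$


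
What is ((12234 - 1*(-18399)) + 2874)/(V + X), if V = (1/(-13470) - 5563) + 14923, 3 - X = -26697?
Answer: 26549370/28572247 ≈ 0.92920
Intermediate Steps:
X = 26700 (X = 3 - 1*(-26697) = 3 + 26697 = 26700)
V = 126079199/13470 (V = (-1/13470 - 5563) + 14923 = -74933611/13470 + 14923 = 126079199/13470 ≈ 9360.0)
((12234 - 1*(-18399)) + 2874)/(V + X) = ((12234 - 1*(-18399)) + 2874)/(126079199/13470 + 26700) = ((12234 + 18399) + 2874)/(485728199/13470) = (30633 + 2874)*(13470/485728199) = 33507*(13470/485728199) = 26549370/28572247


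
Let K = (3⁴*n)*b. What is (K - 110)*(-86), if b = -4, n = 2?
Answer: 65188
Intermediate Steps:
K = -648 (K = (3⁴*2)*(-4) = (81*2)*(-4) = 162*(-4) = -648)
(K - 110)*(-86) = (-648 - 110)*(-86) = -758*(-86) = 65188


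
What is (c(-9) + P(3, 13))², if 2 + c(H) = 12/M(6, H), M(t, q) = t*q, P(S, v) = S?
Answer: 49/81 ≈ 0.60494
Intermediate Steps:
M(t, q) = q*t
c(H) = -2 + 2/H (c(H) = -2 + 12/((H*6)) = -2 + 12/((6*H)) = -2 + 12*(1/(6*H)) = -2 + 2/H)
(c(-9) + P(3, 13))² = ((-2 + 2/(-9)) + 3)² = ((-2 + 2*(-⅑)) + 3)² = ((-2 - 2/9) + 3)² = (-20/9 + 3)² = (7/9)² = 49/81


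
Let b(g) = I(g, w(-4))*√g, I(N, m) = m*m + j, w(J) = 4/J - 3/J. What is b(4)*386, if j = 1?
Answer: 3281/4 ≈ 820.25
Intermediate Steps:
w(J) = 1/J
I(N, m) = 1 + m² (I(N, m) = m*m + 1 = m² + 1 = 1 + m²)
b(g) = 17*√g/16 (b(g) = (1 + (1/(-4))²)*√g = (1 + (-¼)²)*√g = (1 + 1/16)*√g = 17*√g/16)
b(4)*386 = (17*√4/16)*386 = ((17/16)*2)*386 = (17/8)*386 = 3281/4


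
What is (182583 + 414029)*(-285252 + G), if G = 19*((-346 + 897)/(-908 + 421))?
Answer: -82886227082116/487 ≈ -1.7020e+11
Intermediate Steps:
G = -10469/487 (G = 19*(551/(-487)) = 19*(551*(-1/487)) = 19*(-551/487) = -10469/487 ≈ -21.497)
(182583 + 414029)*(-285252 + G) = (182583 + 414029)*(-285252 - 10469/487) = 596612*(-138928193/487) = -82886227082116/487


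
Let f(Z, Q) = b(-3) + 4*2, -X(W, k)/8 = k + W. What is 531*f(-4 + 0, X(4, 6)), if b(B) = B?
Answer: 2655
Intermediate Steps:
X(W, k) = -8*W - 8*k (X(W, k) = -8*(k + W) = -8*(W + k) = -8*W - 8*k)
f(Z, Q) = 5 (f(Z, Q) = -3 + 4*2 = -3 + 8 = 5)
531*f(-4 + 0, X(4, 6)) = 531*5 = 2655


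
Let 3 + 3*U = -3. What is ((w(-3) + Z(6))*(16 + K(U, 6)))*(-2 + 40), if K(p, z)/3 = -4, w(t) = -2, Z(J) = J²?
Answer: 5168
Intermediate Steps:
U = -2 (U = -1 + (⅓)*(-3) = -1 - 1 = -2)
K(p, z) = -12 (K(p, z) = 3*(-4) = -12)
((w(-3) + Z(6))*(16 + K(U, 6)))*(-2 + 40) = ((-2 + 6²)*(16 - 12))*(-2 + 40) = ((-2 + 36)*4)*38 = (34*4)*38 = 136*38 = 5168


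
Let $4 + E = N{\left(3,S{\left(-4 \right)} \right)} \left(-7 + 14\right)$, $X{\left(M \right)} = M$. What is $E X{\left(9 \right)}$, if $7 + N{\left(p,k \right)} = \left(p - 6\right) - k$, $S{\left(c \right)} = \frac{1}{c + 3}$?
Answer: $-603$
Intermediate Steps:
$S{\left(c \right)} = \frac{1}{3 + c}$
$N{\left(p,k \right)} = -13 + p - k$ ($N{\left(p,k \right)} = -7 - \left(6 + k - p\right) = -13 + p - k$)
$E = -67$ ($E = -4 + \left(-13 + 3 - \frac{1}{3 - 4}\right) \left(-7 + 14\right) = -4 + \left(-13 + 3 - \frac{1}{-1}\right) 7 = -4 + \left(-13 + 3 - -1\right) 7 = -4 + \left(-13 + 3 + 1\right) 7 = -4 - 63 = -67$)
$E X{\left(9 \right)} = \left(-67\right) 9 = -603$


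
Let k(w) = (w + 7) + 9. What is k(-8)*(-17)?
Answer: -136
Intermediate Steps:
k(w) = 16 + w (k(w) = (7 + w) + 9 = 16 + w)
k(-8)*(-17) = (16 - 8)*(-17) = 8*(-17) = -136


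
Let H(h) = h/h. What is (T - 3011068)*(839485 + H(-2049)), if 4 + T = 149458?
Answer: -2402284890404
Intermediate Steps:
T = 149454 (T = -4 + 149458 = 149454)
H(h) = 1
(T - 3011068)*(839485 + H(-2049)) = (149454 - 3011068)*(839485 + 1) = -2861614*839486 = -2402284890404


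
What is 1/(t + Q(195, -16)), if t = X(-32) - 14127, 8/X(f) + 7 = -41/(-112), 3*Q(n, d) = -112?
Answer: -2229/31574987 ≈ -7.0594e-5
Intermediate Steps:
Q(n, d) = -112/3 (Q(n, d) = (⅓)*(-112) = -112/3)
X(f) = -896/743 (X(f) = 8/(-7 - 41/(-112)) = 8/(-7 - 41*(-1/112)) = 8/(-7 + 41/112) = 8/(-743/112) = 8*(-112/743) = -896/743)
t = -10497257/743 (t = -896/743 - 14127 = -10497257/743 ≈ -14128.)
1/(t + Q(195, -16)) = 1/(-10497257/743 - 112/3) = 1/(-31574987/2229) = -2229/31574987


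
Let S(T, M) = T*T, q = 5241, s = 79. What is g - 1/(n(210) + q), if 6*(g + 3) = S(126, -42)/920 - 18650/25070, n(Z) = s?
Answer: -1985279/8002344 ≈ -0.24809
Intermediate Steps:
n(Z) = 79
S(T, M) = T²
g = -37289/150420 (g = -3 + (126²/920 - 18650/25070)/6 = -3 + (15876*(1/920) - 18650*1/25070)/6 = -3 + (3969/230 - 1865/2507)/6 = -3 + (⅙)*(413971/25070) = -3 + 413971/150420 = -37289/150420 ≈ -0.24790)
g - 1/(n(210) + q) = -37289/150420 - 1/(79 + 5241) = -37289/150420 - 1/5320 = -1985279/8002344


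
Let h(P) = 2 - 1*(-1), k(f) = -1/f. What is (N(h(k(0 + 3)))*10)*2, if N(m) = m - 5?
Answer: -40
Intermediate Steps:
h(P) = 3 (h(P) = 2 + 1 = 3)
N(m) = -5 + m
(N(h(k(0 + 3)))*10)*2 = ((-5 + 3)*10)*2 = -2*10*2 = -20*2 = -40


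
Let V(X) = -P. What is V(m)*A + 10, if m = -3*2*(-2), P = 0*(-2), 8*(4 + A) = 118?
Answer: 10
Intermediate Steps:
A = 43/4 (A = -4 + (⅛)*118 = -4 + 59/4 = 43/4 ≈ 10.750)
P = 0
m = 12 (m = -6*(-2) = 12)
V(X) = 0 (V(X) = -1*0 = 0)
V(m)*A + 10 = 0*(43/4) + 10 = 0 + 10 = 10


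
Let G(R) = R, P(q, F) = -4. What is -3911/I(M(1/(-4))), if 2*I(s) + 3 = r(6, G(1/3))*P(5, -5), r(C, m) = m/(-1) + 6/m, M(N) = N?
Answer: 23466/221 ≈ 106.18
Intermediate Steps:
r(C, m) = -m + 6/m (r(C, m) = m*(-1) + 6/m = -m + 6/m)
I(s) = -221/6 (I(s) = -3/2 + ((-1/3 + 6/(1/3))*(-4))/2 = -3/2 + ((-1*⅓ + 6/(⅓))*(-4))/2 = -3/2 + ((-⅓ + 6*3)*(-4))/2 = -3/2 + ((-⅓ + 18)*(-4))/2 = -3/2 + ((53/3)*(-4))/2 = -3/2 + (½)*(-212/3) = -3/2 - 106/3 = -221/6)
-3911/I(M(1/(-4))) = -3911/(-221/6) = -3911*(-6/221) = 23466/221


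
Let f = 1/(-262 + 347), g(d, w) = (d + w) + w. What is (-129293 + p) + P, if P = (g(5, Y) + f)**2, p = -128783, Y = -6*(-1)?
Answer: -1862508184/7225 ≈ -2.5779e+5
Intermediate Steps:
Y = 6
g(d, w) = d + 2*w
f = 1/85 ≈ 0.011765
P = 2090916/7225 (P = ((5 + 2*6) + 1/85)**2 = ((5 + 12) + 1/85)**2 = (17 + 1/85)**2 = (1446/85)**2 = 2090916/7225 ≈ 289.40)
(-129293 + p) + P = (-129293 - 128783) + 2090916/7225 = -258076 + 2090916/7225 = -1862508184/7225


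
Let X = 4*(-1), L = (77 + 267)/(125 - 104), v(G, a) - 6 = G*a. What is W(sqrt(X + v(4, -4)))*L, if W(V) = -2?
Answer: -688/21 ≈ -32.762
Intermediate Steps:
v(G, a) = 6 + G*a
L = 344/21 ≈ 16.381
X = -4
W(sqrt(X + v(4, -4)))*L = -2*344/21 = -688/21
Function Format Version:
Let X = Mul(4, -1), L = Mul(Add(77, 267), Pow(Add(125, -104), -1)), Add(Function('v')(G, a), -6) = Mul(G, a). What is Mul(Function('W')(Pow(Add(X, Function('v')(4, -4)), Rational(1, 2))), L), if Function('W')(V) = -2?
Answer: Rational(-688, 21) ≈ -32.762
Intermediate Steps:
Function('v')(G, a) = Add(6, Mul(G, a))
L = Rational(344, 21) (L = Mul(344, Pow(21, -1)) = Mul(344, Rational(1, 21)) = Rational(344, 21) ≈ 16.381)
X = -4
Mul(Function('W')(Pow(Add(X, Function('v')(4, -4)), Rational(1, 2))), L) = Mul(-2, Rational(344, 21)) = Rational(-688, 21)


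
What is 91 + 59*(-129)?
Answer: -7520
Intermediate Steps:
91 + 59*(-129) = 91 - 7611 = -7520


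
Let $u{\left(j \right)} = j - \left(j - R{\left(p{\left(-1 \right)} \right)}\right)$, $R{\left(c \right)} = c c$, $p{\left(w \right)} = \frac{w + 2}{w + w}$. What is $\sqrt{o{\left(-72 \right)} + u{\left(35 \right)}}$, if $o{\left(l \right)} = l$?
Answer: $\frac{i \sqrt{287}}{2} \approx 8.4705 i$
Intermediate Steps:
$p{\left(w \right)} = \frac{2 + w}{2 w}$
$R{\left(c \right)} = c^{2}$
$u{\left(j \right)} = \frac{1}{4}$ ($u{\left(j \right)} = j - \left(j - \frac{\left(2 - 1\right)^{2}}{4}\right) = j - \left(- \frac{1}{4} + j\right) = \frac{1}{4}$)
$\sqrt{o{\left(-72 \right)} + u{\left(35 \right)}} = \sqrt{-72 + \frac{1}{4}} = \sqrt{- \frac{287}{4}} = \frac{i \sqrt{287}}{2}$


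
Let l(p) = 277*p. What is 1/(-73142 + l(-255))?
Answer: -1/143777 ≈ -6.9552e-6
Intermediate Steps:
1/(-73142 + l(-255)) = 1/(-73142 + 277*(-255)) = 1/(-73142 - 70635) = 1/(-143777) = -1/143777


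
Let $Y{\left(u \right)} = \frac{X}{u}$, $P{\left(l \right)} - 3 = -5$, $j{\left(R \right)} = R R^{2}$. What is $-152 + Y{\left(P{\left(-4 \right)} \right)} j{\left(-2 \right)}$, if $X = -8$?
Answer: $-184$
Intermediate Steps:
$j{\left(R \right)} = R^{3}$
$P{\left(l \right)} = -2$ ($P{\left(l \right)} = 3 - 5 = -2$)
$Y{\left(u \right)} = - \frac{8}{u}$
$-152 + Y{\left(P{\left(-4 \right)} \right)} j{\left(-2 \right)} = -152 + - \frac{8}{-2} \left(-2\right)^{3} = -152 + \left(-8\right) \left(- \frac{1}{2}\right) \left(-8\right) = -152 + 4 \left(-8\right) = -152 - 32 = -184$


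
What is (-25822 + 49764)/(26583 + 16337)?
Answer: 11971/21460 ≈ 0.55783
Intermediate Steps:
(-25822 + 49764)/(26583 + 16337) = 23942/42920 = 23942*(1/42920) = 11971/21460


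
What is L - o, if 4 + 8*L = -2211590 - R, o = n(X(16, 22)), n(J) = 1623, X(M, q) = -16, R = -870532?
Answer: -677023/4 ≈ -1.6926e+5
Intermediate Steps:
o = 1623
L = -670531/4 (L = -½ + (-2211590 - 1*(-870532))/8 = -½ + (-2211590 + 870532)/8 = -½ + (⅛)*(-1341058) = -½ - 670529/4 = -670531/4 ≈ -1.6763e+5)
L - o = -670531/4 - 1*1623 = -670531/4 - 1623 = -677023/4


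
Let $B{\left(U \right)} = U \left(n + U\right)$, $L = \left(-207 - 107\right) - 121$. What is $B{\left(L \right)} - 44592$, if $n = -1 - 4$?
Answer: $146808$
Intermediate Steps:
$n = -5$
$L = -435$ ($L = -314 - 121 = -435$)
$B{\left(U \right)} = U \left(-5 + U\right)$
$B{\left(L \right)} - 44592 = - 435 \left(-5 - 435\right) - 44592 = \left(-435\right) \left(-440\right) - 44592 = 191400 - 44592 = 146808$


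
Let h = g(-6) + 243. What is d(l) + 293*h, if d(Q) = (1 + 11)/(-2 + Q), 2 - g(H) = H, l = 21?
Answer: 1397329/19 ≈ 73544.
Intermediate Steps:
g(H) = 2 - H
d(Q) = 12/(-2 + Q)
h = 251 (h = (2 - 1*(-6)) + 243 = (2 + 6) + 243 = 8 + 243 = 251)
d(l) + 293*h = 12/(-2 + 21) + 293*251 = 12/19 + 73543 = 1397329/19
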